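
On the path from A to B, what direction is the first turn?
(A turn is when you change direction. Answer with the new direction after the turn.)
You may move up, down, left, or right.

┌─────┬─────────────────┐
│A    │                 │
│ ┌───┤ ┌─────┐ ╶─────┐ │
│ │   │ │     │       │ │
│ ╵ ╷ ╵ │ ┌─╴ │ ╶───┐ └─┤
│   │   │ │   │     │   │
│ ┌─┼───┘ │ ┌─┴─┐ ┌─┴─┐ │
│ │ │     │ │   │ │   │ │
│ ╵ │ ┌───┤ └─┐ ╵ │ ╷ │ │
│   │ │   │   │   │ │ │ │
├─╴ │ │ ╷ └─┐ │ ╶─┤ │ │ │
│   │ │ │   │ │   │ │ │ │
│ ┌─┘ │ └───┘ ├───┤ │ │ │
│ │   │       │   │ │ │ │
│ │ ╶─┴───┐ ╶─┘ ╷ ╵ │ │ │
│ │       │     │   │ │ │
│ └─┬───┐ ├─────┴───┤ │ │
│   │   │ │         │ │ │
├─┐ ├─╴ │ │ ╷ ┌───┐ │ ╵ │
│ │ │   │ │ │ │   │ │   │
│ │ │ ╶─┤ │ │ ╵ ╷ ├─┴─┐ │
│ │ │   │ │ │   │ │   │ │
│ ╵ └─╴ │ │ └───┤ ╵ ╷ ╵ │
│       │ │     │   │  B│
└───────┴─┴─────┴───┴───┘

Directions: down, down, right, up, right, down, right, up, up, right, right, right, right, down, right, right, right, down, right, down, down, down, down, down, down, down, down, down
First turn direction: right

Solution:

┌─────┬─────────────────┐
│A    │↱ → → → ↓        │
│ ┌───┤ ┌─────┐ ╶─────┐ │
│↓│↱ ↓│↑│     │↳ → → ↓│ │
│ ╵ ╷ ╵ │ ┌─╴ │ ╶───┐ └─┤
│↳ ↑│↳ ↑│ │   │     │↳ ↓│
│ ┌─┼───┘ │ ┌─┴─┐ ┌─┴─┐ │
│ │ │     │ │   │ │   │↓│
│ ╵ │ ┌───┤ └─┐ ╵ │ ╷ │ │
│   │ │   │   │   │ │ │↓│
├─╴ │ │ ╷ └─┐ │ ╶─┤ │ │ │
│   │ │ │   │ │   │ │ │↓│
│ ┌─┘ │ └───┘ ├───┤ │ │ │
│ │   │       │   │ │ │↓│
│ │ ╶─┴───┐ ╶─┘ ╷ ╵ │ │ │
│ │       │     │   │ │↓│
│ └─┬───┐ ├─────┴───┤ │ │
│   │   │ │         │ │↓│
├─┐ ├─╴ │ │ ╷ ┌───┐ │ ╵ │
│ │ │   │ │ │ │   │ │  ↓│
│ │ │ ╶─┤ │ │ ╵ ╷ ├─┴─┐ │
│ │ │   │ │ │   │ │   │↓│
│ ╵ └─╴ │ │ └───┤ ╵ ╷ ╵ │
│       │ │     │   │  B│
└───────┴─┴─────┴───┴───┘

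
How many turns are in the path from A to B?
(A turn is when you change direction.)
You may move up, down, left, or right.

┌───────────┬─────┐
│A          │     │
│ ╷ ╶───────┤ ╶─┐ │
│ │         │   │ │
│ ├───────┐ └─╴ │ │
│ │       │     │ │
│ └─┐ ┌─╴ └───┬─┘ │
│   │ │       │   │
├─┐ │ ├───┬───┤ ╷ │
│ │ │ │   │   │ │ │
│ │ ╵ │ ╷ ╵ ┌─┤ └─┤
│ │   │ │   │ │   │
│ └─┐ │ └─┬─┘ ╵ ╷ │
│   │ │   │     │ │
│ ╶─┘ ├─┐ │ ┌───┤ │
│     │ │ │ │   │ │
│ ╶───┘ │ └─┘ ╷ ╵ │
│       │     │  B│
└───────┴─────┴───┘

Directions: right, down, right, right, right, right, down, right, right, up, left, up, right, right, down, down, down, left, down, down, right, down, down, down
Number of turns: 13

Solution:

┌───────────┬─────┐
│A ↓        │↱ → ↓│
│ ╷ ╶───────┤ ╶─┐ │
│ │↳ → → → ↓│↑ ↰│↓│
│ ├───────┐ └─╴ │ │
│ │       │↳ → ↑│↓│
│ └─┐ ┌─╴ └───┬─┘ │
│   │ │       │↓ ↲│
├─┐ │ ├───┬───┤ ╷ │
│ │ │ │   │   │↓│ │
│ │ ╵ │ ╷ ╵ ┌─┤ └─┤
│ │   │ │   │ │↳ ↓│
│ └─┐ │ └─┬─┘ ╵ ╷ │
│   │ │   │     │↓│
│ ╶─┘ ├─┐ │ ┌───┤ │
│     │ │ │ │   │↓│
│ ╶───┘ │ └─┘ ╷ ╵ │
│       │     │  B│
└───────┴─────┴───┘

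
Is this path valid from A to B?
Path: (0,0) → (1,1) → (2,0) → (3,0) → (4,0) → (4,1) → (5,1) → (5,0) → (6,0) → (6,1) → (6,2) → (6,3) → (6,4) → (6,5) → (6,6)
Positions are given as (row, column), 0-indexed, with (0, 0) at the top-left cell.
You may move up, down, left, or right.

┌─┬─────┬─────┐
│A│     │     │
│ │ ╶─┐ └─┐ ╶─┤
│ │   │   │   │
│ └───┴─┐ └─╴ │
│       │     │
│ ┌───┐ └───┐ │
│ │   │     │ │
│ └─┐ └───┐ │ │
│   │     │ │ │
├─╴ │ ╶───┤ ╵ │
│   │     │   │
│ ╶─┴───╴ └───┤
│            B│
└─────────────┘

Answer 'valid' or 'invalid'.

Checking path validity:
Result: Invalid move at step 1: cannot move from (0, 0) to (1, 1).

invalid

Correct solution:

┌─┬─────┬─────┐
│A│     │     │
│ │ ╶─┐ └─┐ ╶─┤
│↓│   │   │   │
│ └───┴─┐ └─╴ │
│↓      │     │
│ ┌───┐ └───┐ │
│↓│   │     │ │
│ └─┐ └───┐ │ │
│↳ ↓│     │ │ │
├─╴ │ ╶───┤ ╵ │
│↓ ↲│     │   │
│ ╶─┴───╴ └───┤
│↳ → → → → → B│
└─────────────┘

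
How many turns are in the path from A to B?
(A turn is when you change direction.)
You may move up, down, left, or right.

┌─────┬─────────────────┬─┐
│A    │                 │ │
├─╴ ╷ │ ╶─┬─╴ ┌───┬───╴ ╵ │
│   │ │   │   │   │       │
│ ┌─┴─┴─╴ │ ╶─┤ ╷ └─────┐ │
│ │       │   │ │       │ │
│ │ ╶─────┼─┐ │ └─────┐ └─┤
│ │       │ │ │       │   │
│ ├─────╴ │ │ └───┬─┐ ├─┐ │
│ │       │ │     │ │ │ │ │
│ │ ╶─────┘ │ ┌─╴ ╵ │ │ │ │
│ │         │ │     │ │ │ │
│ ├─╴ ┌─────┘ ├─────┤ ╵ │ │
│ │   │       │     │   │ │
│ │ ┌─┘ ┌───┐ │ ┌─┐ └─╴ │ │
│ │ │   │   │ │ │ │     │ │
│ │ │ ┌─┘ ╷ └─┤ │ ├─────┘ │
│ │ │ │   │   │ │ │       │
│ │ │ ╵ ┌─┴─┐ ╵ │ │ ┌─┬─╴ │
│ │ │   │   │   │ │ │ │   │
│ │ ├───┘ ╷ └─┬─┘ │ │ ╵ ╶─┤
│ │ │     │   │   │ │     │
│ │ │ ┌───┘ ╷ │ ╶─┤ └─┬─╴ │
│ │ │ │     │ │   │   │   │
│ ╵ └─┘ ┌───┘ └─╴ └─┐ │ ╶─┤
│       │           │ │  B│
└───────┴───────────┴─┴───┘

Directions: right, down, left, down, down, down, down, down, down, down, down, down, down, down, right, up, up, up, up, up, up, right, up, left, up, right, right, right, up, left, left, left, up, right, right, right, up, left, up, right, right, right, down, left, down, right, down, down, down, down, left, left, left, down, left, down, down, right, up, right, up, right, down, right, down, right, up, up, up, right, right, down, right, right, up, left, up, up, up, left, left, left, up, up, right, down, right, right, right, down, right, down, down, down, down, down, down, left, down, right, down, left, down, right
Number of turns: 58

Solution:

┌─────┬─────────────────┬─┐
│A ↓  │↱ → → ↓          │ │
├─╴ ╷ │ ╶─┬─╴ ┌───┬───╴ ╵ │
│↓ ↲│ │↑ ↰│↓ ↲│↱ ↓│       │
│ ┌─┴─┴─╴ │ ╶─┤ ╷ └─────┐ │
│↓│↱ → → ↑│↳ ↓│↑│↳ → → ↓│ │
│ │ ╶─────┼─┐ │ └─────┐ └─┤
│↓│↑ ← ← ↰│ │↓│↑ ← ← ↰│↳ ↓│
│ ├─────╴ │ │ └───┬─┐ ├─┐ │
│↓│↱ → → ↑│ │↓    │ │↑│ │↓│
│ │ ╶─────┘ │ ┌─╴ ╵ │ │ │ │
│↓│↑ ↰      │↓│     │↑│ │↓│
│ ├─╴ ┌─────┘ ├─────┤ ╵ │ │
│↓│↱ ↑│↓ ← ← ↲│↱ → ↓│↑ ↰│↓│
│ │ ┌─┘ ┌───┐ │ ┌─┐ └─╴ │ │
│↓│↑│↓ ↲│↱ ↓│ │↑│ │↳ → ↑│↓│
│ │ │ ┌─┘ ╷ └─┤ │ ├─────┘ │
│↓│↑│↓│↱ ↑│↳ ↓│↑│ │      ↓│
│ │ │ ╵ ┌─┴─┐ ╵ │ │ ┌─┬─╴ │
│↓│↑│↳ ↑│   │↳ ↑│ │ │ │↓ ↲│
│ │ ├───┘ ╷ └─┬─┘ │ │ ╵ ╶─┤
│↓│↑│     │   │   │ │  ↳ ↓│
│ │ │ ┌───┘ ╷ │ ╶─┤ └─┬─╴ │
│↓│↑│ │     │ │   │   │↓ ↲│
│ ╵ └─┘ ┌───┘ └─╴ └─┐ │ ╶─┤
│↳ ↑    │           │ │↳ B│
└───────┴───────────┴─┴───┘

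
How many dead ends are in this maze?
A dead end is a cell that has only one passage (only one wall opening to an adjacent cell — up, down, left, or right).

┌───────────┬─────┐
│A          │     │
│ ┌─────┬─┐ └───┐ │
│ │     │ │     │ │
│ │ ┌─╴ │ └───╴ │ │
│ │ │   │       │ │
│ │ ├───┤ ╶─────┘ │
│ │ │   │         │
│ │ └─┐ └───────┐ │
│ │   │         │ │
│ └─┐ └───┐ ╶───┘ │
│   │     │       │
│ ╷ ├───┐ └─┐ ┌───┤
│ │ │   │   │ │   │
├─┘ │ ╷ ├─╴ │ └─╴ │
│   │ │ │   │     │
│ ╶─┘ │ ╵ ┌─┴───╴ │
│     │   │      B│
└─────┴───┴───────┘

Checking each cell for number of passages:

Dead ends found at positions:
  (0, 6)
  (1, 4)
  (2, 2)
  (3, 2)
  (4, 7)
  (6, 0)
  (6, 7)
  (8, 5)
Total dead ends: 8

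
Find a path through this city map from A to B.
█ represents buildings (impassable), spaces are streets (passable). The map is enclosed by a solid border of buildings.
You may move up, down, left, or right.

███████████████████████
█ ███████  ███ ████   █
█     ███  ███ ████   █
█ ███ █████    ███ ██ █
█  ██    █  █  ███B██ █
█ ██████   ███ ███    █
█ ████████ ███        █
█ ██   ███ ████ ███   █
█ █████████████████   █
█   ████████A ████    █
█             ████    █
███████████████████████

Finding the shortest path from A to B:
Movement: cardinal only
Path length: 47 steps
Directions: down → left → left → left → left → left → left → left → left → left → up → left → left → up → up → up → up → up → up → up → right → right → right → right → down → down → right → right → right → down → right → right → up → right → up → right → right → down → right → down → down → right → right → right → right → up → up

Solution:

███████████████████████
█ ███████  ███ ████   █
█↱→→→↓███  ███ ████   █
█↑███↓█████↱→↓ ███ ██ █
█↑ ██↳→→↓█↱↑█↳↓███B██ █
█↑██████↳→↑███↓███↑   █
█↑████████ ███↳→→→↑   █
█↑██   ███ ████ ███   █
█↑█████████████████   █
█↑←↰████████A ████    █
█  ↑←←←←←←←←↲ ████    █
███████████████████████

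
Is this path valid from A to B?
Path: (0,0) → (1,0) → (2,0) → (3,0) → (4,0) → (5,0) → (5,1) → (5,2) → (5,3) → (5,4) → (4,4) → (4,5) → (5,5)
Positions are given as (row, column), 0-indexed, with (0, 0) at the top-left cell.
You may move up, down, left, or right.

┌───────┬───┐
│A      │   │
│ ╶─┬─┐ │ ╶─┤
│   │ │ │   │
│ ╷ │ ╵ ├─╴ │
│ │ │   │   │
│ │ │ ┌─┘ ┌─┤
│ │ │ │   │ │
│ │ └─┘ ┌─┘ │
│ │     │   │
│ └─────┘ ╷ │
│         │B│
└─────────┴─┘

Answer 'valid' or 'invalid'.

Checking path validity:
Result: All consecutive moves are passable.

valid

Correct solution:

┌───────┬───┐
│A      │   │
│ ╶─┬─┐ │ ╶─┤
│↓  │ │ │   │
│ ╷ │ ╵ ├─╴ │
│↓│ │   │   │
│ │ │ ┌─┘ ┌─┤
│↓│ │ │   │ │
│ │ └─┘ ┌─┘ │
│↓│     │↱ ↓│
│ └─────┘ ╷ │
│↳ → → → ↑│B│
└─────────┴─┘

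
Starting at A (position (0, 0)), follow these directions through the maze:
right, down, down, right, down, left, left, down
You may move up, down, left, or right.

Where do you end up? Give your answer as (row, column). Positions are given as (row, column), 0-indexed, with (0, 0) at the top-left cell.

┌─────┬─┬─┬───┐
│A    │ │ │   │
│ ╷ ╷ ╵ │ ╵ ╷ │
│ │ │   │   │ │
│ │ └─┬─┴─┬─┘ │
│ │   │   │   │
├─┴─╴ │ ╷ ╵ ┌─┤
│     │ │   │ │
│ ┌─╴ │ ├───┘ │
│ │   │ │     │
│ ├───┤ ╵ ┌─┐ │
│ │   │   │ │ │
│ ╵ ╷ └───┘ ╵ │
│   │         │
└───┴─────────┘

Following directions step by step:
Start: (0, 0)
  right: (0, 0) → (0, 1)
  down: (0, 1) → (1, 1)
  down: (1, 1) → (2, 1)
  right: (2, 1) → (2, 2)
  down: (2, 2) → (3, 2)
  left: (3, 2) → (3, 1)
  left: (3, 1) → (3, 0)
  down: (3, 0) → (4, 0)
Final position: (4, 0)

Path taken:

┌─────┬─┬─┬───┐
│A ↓  │ │ │   │
│ ╷ ╷ ╵ │ ╵ ╷ │
│ │↓│   │   │ │
│ │ └─┬─┴─┬─┘ │
│ │↳ ↓│   │   │
├─┴─╴ │ ╷ ╵ ┌─┤
│↓ ← ↲│ │   │ │
│ ┌─╴ │ ├───┘ │
│B│   │ │     │
│ ├───┤ ╵ ┌─┐ │
│ │   │   │ │ │
│ ╵ ╷ └───┘ ╵ │
│   │         │
└───┴─────────┘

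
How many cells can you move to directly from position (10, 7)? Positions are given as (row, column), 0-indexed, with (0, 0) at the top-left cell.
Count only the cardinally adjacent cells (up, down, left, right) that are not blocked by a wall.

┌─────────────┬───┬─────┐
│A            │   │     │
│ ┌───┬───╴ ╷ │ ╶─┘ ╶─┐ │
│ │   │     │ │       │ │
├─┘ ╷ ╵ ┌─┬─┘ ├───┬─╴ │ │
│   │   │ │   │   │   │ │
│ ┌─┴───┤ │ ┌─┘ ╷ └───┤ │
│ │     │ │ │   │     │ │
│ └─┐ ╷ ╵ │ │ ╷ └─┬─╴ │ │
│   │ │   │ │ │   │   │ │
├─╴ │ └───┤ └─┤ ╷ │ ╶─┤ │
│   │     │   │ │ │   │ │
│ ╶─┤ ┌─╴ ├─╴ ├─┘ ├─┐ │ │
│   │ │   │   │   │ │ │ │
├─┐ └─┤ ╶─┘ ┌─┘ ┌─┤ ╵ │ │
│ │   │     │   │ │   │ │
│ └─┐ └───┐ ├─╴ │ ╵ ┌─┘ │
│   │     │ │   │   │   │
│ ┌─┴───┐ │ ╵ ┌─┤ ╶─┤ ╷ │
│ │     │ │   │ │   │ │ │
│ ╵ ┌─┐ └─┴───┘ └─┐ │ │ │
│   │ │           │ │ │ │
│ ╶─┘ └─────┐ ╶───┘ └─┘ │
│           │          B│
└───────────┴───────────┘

Checking passable neighbors of (10, 7):
Neighbors: (9, 7), (10, 6), (10, 8)
Count: 3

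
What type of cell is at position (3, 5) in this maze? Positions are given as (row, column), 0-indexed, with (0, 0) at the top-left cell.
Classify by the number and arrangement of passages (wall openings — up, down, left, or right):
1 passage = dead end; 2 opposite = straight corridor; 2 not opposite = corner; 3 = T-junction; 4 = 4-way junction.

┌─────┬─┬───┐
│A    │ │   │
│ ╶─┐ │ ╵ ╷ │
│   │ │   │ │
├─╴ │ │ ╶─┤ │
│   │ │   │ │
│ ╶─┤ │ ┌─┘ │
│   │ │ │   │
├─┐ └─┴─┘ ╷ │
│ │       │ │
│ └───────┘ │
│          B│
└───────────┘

Checking cell at (3, 5):
Number of passages: 3
Cell type: T-junction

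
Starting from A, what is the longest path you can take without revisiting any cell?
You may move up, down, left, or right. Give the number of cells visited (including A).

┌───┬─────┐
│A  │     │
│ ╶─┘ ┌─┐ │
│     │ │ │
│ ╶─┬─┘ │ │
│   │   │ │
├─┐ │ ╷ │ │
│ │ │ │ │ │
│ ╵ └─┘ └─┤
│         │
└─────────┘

Finding longest simple path using DFS:
Start: (0, 0)
Longest path visits 12 cells
Path: A → down → down → right → down → down → right → right → up → up → left → down

Solution:

┌───┬─────┐
│A  │     │
│ ╶─┘ ┌─┐ │
│↓    │ │ │
│ ╶─┬─┘ │ │
│↳ ↓│↓ ↰│ │
├─┐ │ ╷ │ │
│ │↓│B│↑│ │
│ ╵ └─┘ └─┤
│  ↳ → ↑  │
└─────────┘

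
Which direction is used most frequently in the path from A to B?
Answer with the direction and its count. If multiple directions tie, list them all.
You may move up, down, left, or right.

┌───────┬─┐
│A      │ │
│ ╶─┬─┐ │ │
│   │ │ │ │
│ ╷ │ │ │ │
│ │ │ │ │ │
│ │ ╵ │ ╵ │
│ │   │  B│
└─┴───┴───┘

Directions: right, right, right, down, down, down, right
Counts: {'right': 4, 'down': 3}
Most common: right (4 times)

Solution:

┌───────┬─┐
│A → → ↓│ │
│ ╶─┬─┐ │ │
│   │ │↓│ │
│ ╷ │ │ │ │
│ │ │ │↓│ │
│ │ ╵ │ ╵ │
│ │   │↳ B│
└─┴───┴───┘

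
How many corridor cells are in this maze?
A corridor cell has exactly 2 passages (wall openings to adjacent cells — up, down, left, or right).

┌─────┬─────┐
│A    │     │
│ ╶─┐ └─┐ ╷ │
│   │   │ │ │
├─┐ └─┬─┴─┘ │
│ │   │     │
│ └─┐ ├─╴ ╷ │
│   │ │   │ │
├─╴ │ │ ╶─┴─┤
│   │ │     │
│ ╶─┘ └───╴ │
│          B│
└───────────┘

Counting cells with exactly 2 passages:
Total corridor cells: 26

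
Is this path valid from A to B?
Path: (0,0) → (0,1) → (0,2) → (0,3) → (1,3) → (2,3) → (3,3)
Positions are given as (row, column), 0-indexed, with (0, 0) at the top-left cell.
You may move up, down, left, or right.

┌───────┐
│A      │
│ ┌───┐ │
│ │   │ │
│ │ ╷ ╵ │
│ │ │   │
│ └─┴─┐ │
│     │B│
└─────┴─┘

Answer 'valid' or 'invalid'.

Checking path validity:
Result: All consecutive moves are passable.

valid

Correct solution:

┌───────┐
│A → → ↓│
│ ┌───┐ │
│ │   │↓│
│ │ ╷ ╵ │
│ │ │  ↓│
│ └─┴─┐ │
│     │B│
└─────┴─┘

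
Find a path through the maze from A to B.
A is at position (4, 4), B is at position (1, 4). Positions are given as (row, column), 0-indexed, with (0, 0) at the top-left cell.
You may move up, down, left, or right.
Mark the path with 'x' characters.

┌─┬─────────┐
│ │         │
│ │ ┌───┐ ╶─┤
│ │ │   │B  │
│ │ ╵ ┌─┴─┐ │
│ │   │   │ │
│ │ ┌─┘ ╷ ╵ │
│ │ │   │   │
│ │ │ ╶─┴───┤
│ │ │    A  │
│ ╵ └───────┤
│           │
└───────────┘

Finding the shortest path from (4, 4) to (1, 4):
Path length: 11 steps
Directions: left → left → up → right → up → right → down → right → up → up → left

Solution:

┌─┬─────────┐
│ │         │
│ │ ┌───┐ ╶─┤
│ │ │   │B x│
│ │ ╵ ┌─┴─┐ │
│ │   │x x│x│
│ │ ┌─┘ ╷ ╵ │
│ │ │x x│x x│
│ │ │ ╶─┴───┤
│ │ │x x A  │
│ ╵ └───────┤
│           │
└───────────┘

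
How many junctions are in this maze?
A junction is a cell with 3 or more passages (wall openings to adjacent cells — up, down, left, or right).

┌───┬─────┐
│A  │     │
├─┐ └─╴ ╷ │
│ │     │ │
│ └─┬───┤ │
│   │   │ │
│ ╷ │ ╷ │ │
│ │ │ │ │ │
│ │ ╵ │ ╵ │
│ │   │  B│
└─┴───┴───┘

Checking each cell for number of passages:

Junctions found (3+ passages):
  (0, 3): 3 passages
  (2, 0): 3 passages
Total junctions: 2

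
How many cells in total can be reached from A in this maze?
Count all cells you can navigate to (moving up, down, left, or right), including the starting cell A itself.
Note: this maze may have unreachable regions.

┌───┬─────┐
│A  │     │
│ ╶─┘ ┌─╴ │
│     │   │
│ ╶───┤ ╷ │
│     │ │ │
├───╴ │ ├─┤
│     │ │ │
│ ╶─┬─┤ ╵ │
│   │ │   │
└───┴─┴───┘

Using BFS/flood-fill to find all reachable cells from A:
Maze size: 5 × 5 = 25 total cells
1 cell(s) are walled off and cannot be reached from A.
Reachable cells: 24

Reachable region (· marks reachable cells):

┌───┬─────┐
│A ·│· · ·│
│ ╶─┘ ┌─╴ │
│· · ·│· ·│
│ ╶───┤ ╷ │
│· · ·│·│·│
├───╴ │ ├─┤
│· · ·│·│·│
│ ╶─┬─┤ ╵ │
│· ·│ │· ·│
└───┴─┴───┘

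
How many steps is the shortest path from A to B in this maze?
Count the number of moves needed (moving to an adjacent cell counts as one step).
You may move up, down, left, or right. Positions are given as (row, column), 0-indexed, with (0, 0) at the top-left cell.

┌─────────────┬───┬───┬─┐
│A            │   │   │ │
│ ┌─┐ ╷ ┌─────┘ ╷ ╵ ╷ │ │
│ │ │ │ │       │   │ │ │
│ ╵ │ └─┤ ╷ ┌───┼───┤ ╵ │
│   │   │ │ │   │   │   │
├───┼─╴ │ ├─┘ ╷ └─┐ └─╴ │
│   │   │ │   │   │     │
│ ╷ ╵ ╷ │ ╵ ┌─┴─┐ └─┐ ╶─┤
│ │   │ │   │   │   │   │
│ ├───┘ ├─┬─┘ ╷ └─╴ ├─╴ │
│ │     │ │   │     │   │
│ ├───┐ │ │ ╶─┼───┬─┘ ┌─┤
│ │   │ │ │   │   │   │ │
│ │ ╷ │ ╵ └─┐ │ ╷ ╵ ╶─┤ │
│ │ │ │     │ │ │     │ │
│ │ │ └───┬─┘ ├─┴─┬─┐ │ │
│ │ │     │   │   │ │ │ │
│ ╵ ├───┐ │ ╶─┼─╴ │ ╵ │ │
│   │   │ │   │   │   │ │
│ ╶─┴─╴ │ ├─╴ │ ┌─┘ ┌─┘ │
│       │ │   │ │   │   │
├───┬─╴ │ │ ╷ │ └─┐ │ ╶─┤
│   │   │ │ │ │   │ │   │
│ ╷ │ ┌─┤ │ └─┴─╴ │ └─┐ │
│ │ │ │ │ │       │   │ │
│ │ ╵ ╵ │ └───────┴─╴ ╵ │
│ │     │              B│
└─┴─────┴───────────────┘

Using BFS to find shortest path:
Start: (0, 0), End: (13, 11)
Path found:
(0,0) → (0,1) → (0,2) → (1,2) → (2,2) → (2,3) → (3,3) → (3,2) → (4,2) → (4,1) → (3,1) → (3,0) → (4,0) → (5,0) → (6,0) → (7,0) → (8,0) → (9,0) → (9,1) → (8,1) → (7,1) → (6,1) → (6,2) → (7,2) → (8,2) → (8,3) → (8,4) → (9,4) → (10,4) → (11,4) → (12,4) → (13,4) → (13,5) → (13,6) → (13,7) → (13,8) → (13,9) → (13,10) → (13,11)
Number of steps: 38

Solution:

┌─────────────┬───┬───┬─┐
│A → ↓        │   │   │ │
│ ┌─┐ ╷ ┌─────┘ ╷ ╵ ╷ │ │
│ │ │↓│ │       │   │ │ │
│ ╵ │ └─┤ ╷ ┌───┼───┤ ╵ │
│   │↳ ↓│ │ │   │   │   │
├───┼─╴ │ ├─┘ ╷ └─┐ └─╴ │
│↓ ↰│↓ ↲│ │   │   │     │
│ ╷ ╵ ╷ │ ╵ ┌─┴─┐ └─┐ ╶─┤
│↓│↑ ↲│ │   │   │   │   │
│ ├───┘ ├─┬─┘ ╷ └─╴ ├─╴ │
│↓│     │ │   │     │   │
│ ├───┐ │ │ ╶─┼───┬─┘ ┌─┤
│↓│↱ ↓│ │ │   │   │   │ │
│ │ ╷ │ ╵ └─┐ │ ╷ ╵ ╶─┤ │
│↓│↑│↓│     │ │ │     │ │
│ │ │ └───┬─┘ ├─┴─┬─┐ │ │
│↓│↑│↳ → ↓│   │   │ │ │ │
│ ╵ ├───┐ │ ╶─┼─╴ │ ╵ │ │
│↳ ↑│   │↓│   │   │   │ │
│ ╶─┴─╴ │ ├─╴ │ ┌─┘ ┌─┘ │
│       │↓│   │ │   │   │
├───┬─╴ │ │ ╷ │ └─┐ │ ╶─┤
│   │   │↓│ │ │   │ │   │
│ ╷ │ ┌─┤ │ └─┴─╴ │ └─┐ │
│ │ │ │ │↓│       │   │ │
│ │ ╵ ╵ │ └───────┴─╴ ╵ │
│ │     │↳ → → → → → → B│
└─┴─────┴───────────────┘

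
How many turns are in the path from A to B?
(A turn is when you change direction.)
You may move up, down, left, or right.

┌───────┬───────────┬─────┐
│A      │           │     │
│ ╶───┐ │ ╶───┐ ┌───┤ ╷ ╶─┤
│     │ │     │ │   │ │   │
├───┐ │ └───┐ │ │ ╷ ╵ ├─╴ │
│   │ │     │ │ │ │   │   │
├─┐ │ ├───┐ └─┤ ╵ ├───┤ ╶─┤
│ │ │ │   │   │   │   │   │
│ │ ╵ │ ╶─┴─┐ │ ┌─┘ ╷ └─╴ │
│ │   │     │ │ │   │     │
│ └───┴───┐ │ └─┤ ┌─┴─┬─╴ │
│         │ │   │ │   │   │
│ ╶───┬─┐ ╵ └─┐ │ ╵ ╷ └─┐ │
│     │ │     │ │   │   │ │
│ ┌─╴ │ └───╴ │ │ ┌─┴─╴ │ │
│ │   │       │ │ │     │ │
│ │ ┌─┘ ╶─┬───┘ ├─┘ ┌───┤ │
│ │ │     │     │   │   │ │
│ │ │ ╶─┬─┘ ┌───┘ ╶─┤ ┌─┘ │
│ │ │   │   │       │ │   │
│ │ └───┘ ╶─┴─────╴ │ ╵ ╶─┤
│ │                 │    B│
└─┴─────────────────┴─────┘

Directions: right, right, right, down, down, right, right, down, right, down, down, right, down, down, down, left, left, down, left, down, right, right, right, right, right, up, left, up, right, up, right, right, up, left, up, left, down, left, up, up, right, up, right, down, right, right, down, down, down, down, down, left, down, right
Number of turns: 34

Solution:

┌───────┬───────────┬─────┐
│A → → ↓│           │     │
│ ╶───┐ │ ╶───┐ ┌───┤ ╷ ╶─┤
│     │↓│     │ │   │ │   │
├───┐ │ └───┐ │ │ ╷ ╵ ├─╴ │
│   │ │↳ → ↓│ │ │ │   │   │
├─┐ │ ├───┐ └─┤ ╵ ├───┤ ╶─┤
│ │ │ │   │↳ ↓│   │↱ ↓│   │
│ │ ╵ │ ╶─┴─┐ │ ┌─┘ ╷ └─╴ │
│ │   │     │↓│ │↱ ↑│↳ → ↓│
│ └───┴───┐ │ └─┤ ┌─┴─┬─╴ │
│         │ │↳ ↓│↑│↓ ↰│  ↓│
│ ╶───┬─┐ ╵ └─┐ │ ╵ ╷ └─┐ │
│     │ │     │↓│↑ ↲│↑ ↰│↓│
│ ┌─╴ │ └───╴ │ │ ┌─┴─╴ │ │
│ │   │       │↓│ │↱ → ↑│↓│
│ │ ┌─┘ ╶─┬───┘ ├─┘ ┌───┤ │
│ │ │     │↓ ← ↲│↱ ↑│   │↓│
│ │ │ ╶─┬─┘ ┌───┘ ╶─┤ ┌─┘ │
│ │ │   │↓ ↲│    ↑ ↰│ │↓ ↲│
│ │ └───┘ ╶─┴─────╴ │ ╵ ╶─┤
│ │      ↳ → → → → ↑│  ↳ B│
└─┴─────────────────┴─────┘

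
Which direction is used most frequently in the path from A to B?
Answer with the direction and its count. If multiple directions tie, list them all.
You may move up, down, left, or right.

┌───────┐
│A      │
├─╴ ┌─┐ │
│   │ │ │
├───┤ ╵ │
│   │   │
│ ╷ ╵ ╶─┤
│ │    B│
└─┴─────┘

Directions: right, right, right, down, down, left, down, right
Counts: {'right': 4, 'down': 3, 'left': 1}
Most common: right (4 times)

Solution:

┌───────┐
│A → → ↓│
├─╴ ┌─┐ │
│   │ │↓│
├───┤ ╵ │
│   │↓ ↲│
│ ╷ ╵ ╶─┤
│ │  ↳ B│
└─┴─────┘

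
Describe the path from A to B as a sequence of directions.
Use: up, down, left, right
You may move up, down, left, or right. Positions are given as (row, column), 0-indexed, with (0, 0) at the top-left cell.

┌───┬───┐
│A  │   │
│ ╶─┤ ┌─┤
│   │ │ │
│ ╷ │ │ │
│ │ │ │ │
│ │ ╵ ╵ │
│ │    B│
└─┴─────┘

Finding the path and converting it to directions:
Path through cells: (0,0) → (1,0) → (1,1) → (2,1) → (3,1) → (3,2) → (3,3)
Directions: down, right, down, down, right, right

Solution:

┌───┬───┐
│A  │   │
│ ╶─┤ ┌─┤
│↳ ↓│ │ │
│ ╷ │ │ │
│ │↓│ │ │
│ │ ╵ ╵ │
│ │↳ → B│
└─┴─────┘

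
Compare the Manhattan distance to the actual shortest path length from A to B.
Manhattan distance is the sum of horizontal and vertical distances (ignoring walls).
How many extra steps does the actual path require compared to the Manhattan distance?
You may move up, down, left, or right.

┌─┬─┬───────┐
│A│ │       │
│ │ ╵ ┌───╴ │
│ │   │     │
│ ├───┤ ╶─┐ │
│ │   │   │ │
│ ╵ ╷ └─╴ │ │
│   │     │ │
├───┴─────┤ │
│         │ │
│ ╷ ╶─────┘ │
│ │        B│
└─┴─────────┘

Manhattan distance: |5 - 0| + |5 - 0| = 10
Actual path length: 18
Extra steps: 18 - 10 = 8

Solution:

┌─┬─┬───────┐
│A│ │       │
│ │ ╵ ┌───╴ │
│↓│   │↱ → ↓│
│ ├───┤ ╶─┐ │
│↓│↱ ↓│↑ ↰│↓│
│ ╵ ╷ └─╴ │ │
│↳ ↑│↳ → ↑│↓│
├───┴─────┤ │
│         │↓│
│ ╷ ╶─────┘ │
│ │        B│
└─┴─────────┘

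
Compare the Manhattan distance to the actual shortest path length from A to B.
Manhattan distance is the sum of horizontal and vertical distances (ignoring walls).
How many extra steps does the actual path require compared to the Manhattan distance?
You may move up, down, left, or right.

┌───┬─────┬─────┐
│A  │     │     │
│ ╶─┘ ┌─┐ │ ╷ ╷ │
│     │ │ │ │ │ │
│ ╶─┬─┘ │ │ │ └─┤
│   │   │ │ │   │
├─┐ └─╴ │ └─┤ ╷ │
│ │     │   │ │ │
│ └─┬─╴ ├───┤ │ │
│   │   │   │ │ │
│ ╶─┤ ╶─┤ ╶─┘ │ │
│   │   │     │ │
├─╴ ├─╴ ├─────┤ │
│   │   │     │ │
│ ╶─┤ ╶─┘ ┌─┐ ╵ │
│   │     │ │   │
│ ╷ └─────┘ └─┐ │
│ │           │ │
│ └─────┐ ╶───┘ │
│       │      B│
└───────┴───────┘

Manhattan distance: |9 - 0| + |7 - 0| = 16
Actual path length: 22
Extra steps: 22 - 16 = 6

Solution:

┌───┬─────┬─────┐
│A  │     │     │
│ ╶─┘ ┌─┐ │ ╷ ╷ │
│↓    │ │ │ │ │ │
│ ╶─┬─┘ │ │ │ └─┤
│↳ ↓│   │ │ │   │
├─┐ └─╴ │ └─┤ ╷ │
│ │↳ → ↓│   │ │ │
│ └─┬─╴ ├───┤ │ │
│   │↓ ↲│   │ │ │
│ ╶─┤ ╶─┤ ╶─┘ │ │
│   │↳ ↓│     │ │
├─╴ ├─╴ ├─────┤ │
│   │↓ ↲│↱ → ↓│ │
│ ╶─┤ ╶─┘ ┌─┐ ╵ │
│   │↳ → ↑│ │↳ ↓│
│ ╷ └─────┘ └─┐ │
│ │           │↓│
│ └─────┐ ╶───┘ │
│       │      B│
└───────┴───────┘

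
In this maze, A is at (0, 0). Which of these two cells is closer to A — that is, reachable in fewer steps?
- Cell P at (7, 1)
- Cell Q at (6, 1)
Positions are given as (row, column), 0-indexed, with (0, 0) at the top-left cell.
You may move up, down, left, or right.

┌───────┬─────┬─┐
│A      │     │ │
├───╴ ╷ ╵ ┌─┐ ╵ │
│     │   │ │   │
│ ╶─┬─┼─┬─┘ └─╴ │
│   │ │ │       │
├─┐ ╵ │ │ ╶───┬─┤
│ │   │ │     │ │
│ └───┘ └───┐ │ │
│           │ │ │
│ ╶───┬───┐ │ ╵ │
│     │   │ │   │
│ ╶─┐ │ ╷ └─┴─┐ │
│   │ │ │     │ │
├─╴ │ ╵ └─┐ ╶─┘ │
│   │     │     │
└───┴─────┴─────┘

Shortest path A → P at (7, 1): 38 steps
Shortest path A → Q at (6, 1): 37 steps

Q is closer (37 steps vs 38 steps).

Path to P:

┌───────┬─────┬─┐
│A → → ↓│↱ → ↓│ │
├───╴ ╷ ╵ ┌─┐ ╵ │
│     │↳ ↑│ │↳ ↓│
│ ╶─┬─┼─┬─┘ └─╴ │
│   │ │ │↓ ← ← ↲│
├─┐ ╵ │ │ ╶───┬─┤
│ │   │ │↳ → ↓│ │
│ └───┘ └───┐ │ │
│           │↓│ │
│ ╶───┬───┐ │ ╵ │
│↓ ← ↰│↓ ↰│ │↳ ↓│
│ ╶─┐ │ ╷ └─┴─┐ │
│↳ ↓│↑│↓│↑ ↰  │↓│
├─╴ │ ╵ └─┐ ╶─┘ │
│  P│↑ ↲  │↑ ← ↲│
└───┴─────┴─────┘

Path to Q:

┌───────┬─────┬─┐
│A → → ↓│↱ → ↓│ │
├───╴ ╷ ╵ ┌─┐ ╵ │
│     │↳ ↑│ │↳ ↓│
│ ╶─┬─┼─┬─┘ └─╴ │
│   │ │ │↓ ← ← ↲│
├─┐ ╵ │ │ ╶───┬─┤
│ │   │ │↳ → ↓│ │
│ └───┘ └───┐ │ │
│           │↓│ │
│ ╶───┬───┐ │ ╵ │
│↓ ← ↰│↓ ↰│ │↳ ↓│
│ ╶─┐ │ ╷ └─┴─┐ │
│↳ Q│↑│↓│↑ ↰  │↓│
├─╴ │ ╵ └─┐ ╶─┘ │
│   │↑ ↲  │↑ ← ↲│
└───┴─────┴─────┘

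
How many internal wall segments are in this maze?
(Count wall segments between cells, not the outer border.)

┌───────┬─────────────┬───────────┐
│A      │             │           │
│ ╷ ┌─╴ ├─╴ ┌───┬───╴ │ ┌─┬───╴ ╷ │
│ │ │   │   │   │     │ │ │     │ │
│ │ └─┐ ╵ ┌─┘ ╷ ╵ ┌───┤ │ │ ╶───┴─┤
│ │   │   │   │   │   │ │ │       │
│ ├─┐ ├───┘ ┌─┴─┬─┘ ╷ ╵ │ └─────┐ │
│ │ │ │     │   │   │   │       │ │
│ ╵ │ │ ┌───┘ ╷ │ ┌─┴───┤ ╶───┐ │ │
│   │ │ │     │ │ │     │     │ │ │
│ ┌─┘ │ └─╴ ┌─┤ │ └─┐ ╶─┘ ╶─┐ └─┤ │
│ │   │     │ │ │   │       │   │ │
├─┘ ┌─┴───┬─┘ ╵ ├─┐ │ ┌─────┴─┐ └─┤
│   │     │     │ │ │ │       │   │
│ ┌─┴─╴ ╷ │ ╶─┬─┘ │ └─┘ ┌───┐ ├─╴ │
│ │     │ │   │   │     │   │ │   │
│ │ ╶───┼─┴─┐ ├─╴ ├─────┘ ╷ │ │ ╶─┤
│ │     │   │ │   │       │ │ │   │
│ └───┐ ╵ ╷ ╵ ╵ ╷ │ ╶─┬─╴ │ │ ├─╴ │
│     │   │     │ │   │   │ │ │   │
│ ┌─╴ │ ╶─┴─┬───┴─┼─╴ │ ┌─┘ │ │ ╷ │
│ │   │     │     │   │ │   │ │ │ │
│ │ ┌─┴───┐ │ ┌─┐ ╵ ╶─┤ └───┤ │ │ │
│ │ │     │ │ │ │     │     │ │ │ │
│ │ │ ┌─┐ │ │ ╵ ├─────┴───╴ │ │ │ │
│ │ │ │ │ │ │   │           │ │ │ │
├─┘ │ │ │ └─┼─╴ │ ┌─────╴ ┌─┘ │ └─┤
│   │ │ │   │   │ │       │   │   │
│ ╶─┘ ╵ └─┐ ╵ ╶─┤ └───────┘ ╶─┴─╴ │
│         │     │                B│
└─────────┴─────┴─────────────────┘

Counting internal wall segments:
Total internal walls: 224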